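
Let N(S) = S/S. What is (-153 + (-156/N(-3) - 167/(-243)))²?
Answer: 5613006400/59049 ≈ 95057.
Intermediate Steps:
N(S) = 1
(-153 + (-156/N(-3) - 167/(-243)))² = (-153 + (-156/1 - 167/(-243)))² = (-153 + (-156*1 - 167*(-1/243)))² = (-153 + (-156 + 167/243))² = (-153 - 37741/243)² = (-74920/243)² = 5613006400/59049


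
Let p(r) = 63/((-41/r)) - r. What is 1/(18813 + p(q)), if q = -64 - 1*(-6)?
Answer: 41/777365 ≈ 5.2742e-5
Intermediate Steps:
q = -58 (q = -64 + 6 = -58)
p(r) = -104*r/41 (p(r) = 63*(-r/41) - r = -63*r/41 - r = -104*r/41)
1/(18813 + p(q)) = 1/(18813 - 104/41*(-58)) = 1/(18813 + 6032/41) = 1/(777365/41) = 41/777365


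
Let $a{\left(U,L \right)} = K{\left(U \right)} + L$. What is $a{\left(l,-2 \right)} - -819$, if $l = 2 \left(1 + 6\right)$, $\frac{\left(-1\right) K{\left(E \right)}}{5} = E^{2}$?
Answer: $-163$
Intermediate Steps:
$K{\left(E \right)} = - 5 E^{2}$
$l = 14$ ($l = 2 \cdot 7 = 14$)
$a{\left(U,L \right)} = L - 5 U^{2}$ ($a{\left(U,L \right)} = - 5 U^{2} + L = L - 5 U^{2}$)
$a{\left(l,-2 \right)} - -819 = \left(-2 - 5 \cdot 14^{2}\right) - -819 = \left(-2 - 980\right) + 819 = -982 + 819 = -163$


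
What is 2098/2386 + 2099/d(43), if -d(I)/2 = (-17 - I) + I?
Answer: 2539773/40562 ≈ 62.615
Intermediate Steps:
d(I) = 34 (d(I) = -2*((-17 - I) + I) = -2*(-17) = 34)
2098/2386 + 2099/d(43) = 2098/2386 + 2099/34 = 2098*(1/2386) + 2099*(1/34) = 1049/1193 + 2099/34 = 2539773/40562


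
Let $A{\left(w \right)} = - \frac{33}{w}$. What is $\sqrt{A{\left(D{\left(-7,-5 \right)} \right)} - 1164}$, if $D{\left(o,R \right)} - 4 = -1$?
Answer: $5 i \sqrt{47} \approx 34.278 i$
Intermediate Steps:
$D{\left(o,R \right)} = 3$ ($D{\left(o,R \right)} = 4 - 1 = 3$)
$\sqrt{A{\left(D{\left(-7,-5 \right)} \right)} - 1164} = \sqrt{- \frac{33}{3} - 1164} = \sqrt{\left(-33\right) \frac{1}{3} - 1164} = \sqrt{-11 - 1164} = \sqrt{-1175} = 5 i \sqrt{47}$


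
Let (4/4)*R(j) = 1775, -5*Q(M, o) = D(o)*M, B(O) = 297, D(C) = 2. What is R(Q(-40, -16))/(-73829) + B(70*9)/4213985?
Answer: -7457896162/311114298565 ≈ -0.023972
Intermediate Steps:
Q(M, o) = -2*M/5
R(j) = 1775
R(Q(-40, -16))/(-73829) + B(70*9)/4213985 = 1775/(-73829) + 297/4213985 = 1775*(-1/73829) + 297*(1/4213985) = -1775/73829 + 297/4213985 = -7457896162/311114298565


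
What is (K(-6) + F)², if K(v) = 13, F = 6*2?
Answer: 625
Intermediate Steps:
F = 12
(K(-6) + F)² = (13 + 12)² = 25² = 625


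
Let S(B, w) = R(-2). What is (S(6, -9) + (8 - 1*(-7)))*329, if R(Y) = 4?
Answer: 6251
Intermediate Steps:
S(B, w) = 4
(S(6, -9) + (8 - 1*(-7)))*329 = (4 + (8 - 1*(-7)))*329 = (4 + (8 + 7))*329 = (4 + 15)*329 = 19*329 = 6251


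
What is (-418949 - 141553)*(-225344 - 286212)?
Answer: 286728161112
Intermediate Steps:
(-418949 - 141553)*(-225344 - 286212) = -560502*(-511556) = 286728161112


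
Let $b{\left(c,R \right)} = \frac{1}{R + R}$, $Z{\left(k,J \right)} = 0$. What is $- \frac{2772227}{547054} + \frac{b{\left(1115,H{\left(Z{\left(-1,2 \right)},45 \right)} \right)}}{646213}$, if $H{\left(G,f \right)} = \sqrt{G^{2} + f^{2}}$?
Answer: $- \frac{40307605206134}{7954051646295} \approx -5.0676$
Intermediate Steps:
$b{\left(c,R \right)} = \frac{1}{2 R}$
$- \frac{2772227}{547054} + \frac{b{\left(1115,H{\left(Z{\left(-1,2 \right)},45 \right)} \right)}}{646213} = - \frac{2772227}{547054} + \frac{\frac{1}{2} \frac{1}{\sqrt{0^{2} + 45^{2}}}}{646213} = \left(-2772227\right) \frac{1}{547054} + \frac{1}{2 \sqrt{0 + 2025}} \cdot \frac{1}{646213} = - \frac{2772227}{547054} + \frac{1}{2 \sqrt{2025}} \cdot \frac{1}{646213} = - \frac{2772227}{547054} + \frac{1}{2 \cdot 45} \cdot \frac{1}{646213} = - \frac{2772227}{547054} + \frac{1}{2} \cdot \frac{1}{45} \cdot \frac{1}{646213} = - \frac{2772227}{547054} + \frac{1}{90} \cdot \frac{1}{646213} = - \frac{2772227}{547054} + \frac{1}{58159170} = - \frac{40307605206134}{7954051646295}$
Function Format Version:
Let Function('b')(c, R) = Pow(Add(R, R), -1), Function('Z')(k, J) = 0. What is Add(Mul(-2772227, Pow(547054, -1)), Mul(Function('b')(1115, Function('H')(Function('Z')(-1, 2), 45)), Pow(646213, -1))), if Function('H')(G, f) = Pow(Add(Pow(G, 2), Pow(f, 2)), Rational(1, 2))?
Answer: Rational(-40307605206134, 7954051646295) ≈ -5.0676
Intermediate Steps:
Function('b')(c, R) = Mul(Rational(1, 2), Pow(R, -1)) (Function('b')(c, R) = Pow(Mul(2, R), -1) = Mul(Rational(1, 2), Pow(R, -1)))
Add(Mul(-2772227, Pow(547054, -1)), Mul(Function('b')(1115, Function('H')(Function('Z')(-1, 2), 45)), Pow(646213, -1))) = Add(Mul(-2772227, Pow(547054, -1)), Mul(Mul(Rational(1, 2), Pow(Pow(Add(Pow(0, 2), Pow(45, 2)), Rational(1, 2)), -1)), Pow(646213, -1))) = Add(Mul(-2772227, Rational(1, 547054)), Mul(Mul(Rational(1, 2), Pow(Pow(Add(0, 2025), Rational(1, 2)), -1)), Rational(1, 646213))) = Add(Rational(-2772227, 547054), Mul(Mul(Rational(1, 2), Pow(Pow(2025, Rational(1, 2)), -1)), Rational(1, 646213))) = Add(Rational(-2772227, 547054), Mul(Mul(Rational(1, 2), Pow(45, -1)), Rational(1, 646213))) = Add(Rational(-2772227, 547054), Mul(Mul(Rational(1, 2), Rational(1, 45)), Rational(1, 646213))) = Add(Rational(-2772227, 547054), Mul(Rational(1, 90), Rational(1, 646213))) = Add(Rational(-2772227, 547054), Rational(1, 58159170)) = Rational(-40307605206134, 7954051646295)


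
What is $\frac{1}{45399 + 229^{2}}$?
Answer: $\frac{1}{97840} \approx 1.0221 \cdot 10^{-5}$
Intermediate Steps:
$\frac{1}{45399 + 229^{2}} = \frac{1}{45399 + 52441} = \frac{1}{97840}$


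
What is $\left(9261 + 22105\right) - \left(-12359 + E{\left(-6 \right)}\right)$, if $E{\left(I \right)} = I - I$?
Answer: $43725$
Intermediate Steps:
$E{\left(I \right)} = 0$
$\left(9261 + 22105\right) - \left(-12359 + E{\left(-6 \right)}\right) = \left(9261 + 22105\right) + \left(12359 - 0\right) = 31366 + \left(12359 + 0\right) = 31366 + 12359 = 43725$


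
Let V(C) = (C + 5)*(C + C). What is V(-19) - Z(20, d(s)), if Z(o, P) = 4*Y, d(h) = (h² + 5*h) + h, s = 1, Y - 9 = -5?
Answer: 516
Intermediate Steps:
Y = 4 (Y = 9 - 5 = 4)
V(C) = 2*C*(5 + C) (V(C) = (5 + C)*(2*C) = 2*C*(5 + C))
d(h) = h² + 6*h
Z(o, P) = 16 (Z(o, P) = 4*4 = 16)
V(-19) - Z(20, d(s)) = 2*(-19)*(5 - 19) - 1*16 = 2*(-19)*(-14) - 16 = 532 - 16 = 516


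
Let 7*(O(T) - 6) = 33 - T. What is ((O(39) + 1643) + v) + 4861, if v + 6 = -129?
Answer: 44619/7 ≈ 6374.1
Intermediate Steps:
v = -135 (v = -6 - 129 = -135)
O(T) = 75/7 - T/7 (O(T) = 6 + (33 - T)/7 = 6 + (33/7 - T/7) = 75/7 - T/7)
((O(39) + 1643) + v) + 4861 = (((75/7 - 1/7*39) + 1643) - 135) + 4861 = (((75/7 - 39/7) + 1643) - 135) + 4861 = ((36/7 + 1643) - 135) + 4861 = (11537/7 - 135) + 4861 = 10592/7 + 4861 = 44619/7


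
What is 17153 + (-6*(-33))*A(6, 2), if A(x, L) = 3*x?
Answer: 20717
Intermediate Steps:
17153 + (-6*(-33))*A(6, 2) = 17153 + (-6*(-33))*(3*6) = 17153 + 198*18 = 17153 + 3564 = 20717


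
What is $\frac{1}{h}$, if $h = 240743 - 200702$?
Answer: $\frac{1}{40041} \approx 2.4974 \cdot 10^{-5}$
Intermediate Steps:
$h = 40041$
$\frac{1}{h} = \frac{1}{40041}$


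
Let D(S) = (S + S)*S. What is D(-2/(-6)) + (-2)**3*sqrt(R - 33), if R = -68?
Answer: 2/9 - 8*I*sqrt(101) ≈ 0.22222 - 80.399*I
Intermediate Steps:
D(S) = 2*S**2 (D(S) = (2*S)*S = 2*S**2)
D(-2/(-6)) + (-2)**3*sqrt(R - 33) = 2*(-2/(-6))**2 + (-2)**3*sqrt(-68 - 33) = 2*(-2*(-1/6))**2 - 8*I*sqrt(101) = 2*(1/3)**2 - 8*I*sqrt(101) = 2*(1/9) - 8*I*sqrt(101) = 2/9 - 8*I*sqrt(101)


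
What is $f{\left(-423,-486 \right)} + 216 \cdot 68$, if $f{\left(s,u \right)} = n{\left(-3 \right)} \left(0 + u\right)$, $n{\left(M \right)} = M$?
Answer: $16146$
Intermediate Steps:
$f{\left(s,u \right)} = - 3 u$ ($f{\left(s,u \right)} = - 3 \left(0 + u\right) = - 3 u$)
$f{\left(-423,-486 \right)} + 216 \cdot 68 = \left(-3\right) \left(-486\right) + 216 \cdot 68 = 1458 + 14688 = 16146$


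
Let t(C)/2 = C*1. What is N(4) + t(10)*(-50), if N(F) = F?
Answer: -996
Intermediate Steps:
t(C) = 2*C (t(C) = 2*(C*1) = 2*C)
N(4) + t(10)*(-50) = 4 + (2*10)*(-50) = 4 + 20*(-50) = 4 - 1000 = -996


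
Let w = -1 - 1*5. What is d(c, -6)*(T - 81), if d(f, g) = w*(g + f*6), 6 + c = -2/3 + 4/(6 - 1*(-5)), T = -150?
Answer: -60732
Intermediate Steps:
w = -6 (w = -1 - 5 = -6)
c = -208/33 (c = -6 + (-2/3 + 4/(6 - 1*(-5))) = -6 + (-2*⅓ + 4/(6 + 5)) = -6 + (-⅔ + 4/11) = -6 - 10/33 = -208/33 ≈ -6.3030)
d(f, g) = -36*f - 6*g (d(f, g) = -6*(g + f*6) = -6*(g + 6*f) = -36*f - 6*g)
d(c, -6)*(T - 81) = (-36*(-208/33) - 6*(-6))*(-150 - 81) = (2496/11 + 36)*(-231) = (2892/11)*(-231) = -60732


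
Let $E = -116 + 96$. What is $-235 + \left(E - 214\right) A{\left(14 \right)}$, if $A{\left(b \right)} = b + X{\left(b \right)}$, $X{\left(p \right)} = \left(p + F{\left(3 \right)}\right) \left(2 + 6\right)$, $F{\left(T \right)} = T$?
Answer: $-35335$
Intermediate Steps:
$E = -20$
$X{\left(p \right)} = 24 + 8 p$ ($X{\left(p \right)} = \left(p + 3\right) \left(2 + 6\right) = \left(3 + p\right) 8 = 24 + 8 p$)
$A{\left(b \right)} = 24 + 9 b$ ($A{\left(b \right)} = b + \left(24 + 8 b\right) = 24 + 9 b$)
$-235 + \left(E - 214\right) A{\left(14 \right)} = -235 + \left(-20 - 214\right) \left(24 + 9 \cdot 14\right) = -235 - 234 \left(24 + 126\right) = -235 - 35100 = -35335$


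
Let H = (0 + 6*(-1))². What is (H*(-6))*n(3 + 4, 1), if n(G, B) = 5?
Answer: -1080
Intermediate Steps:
H = 36 (H = (0 - 6)² = (-6)² = 36)
(H*(-6))*n(3 + 4, 1) = (36*(-6))*5 = -216*5 = -1080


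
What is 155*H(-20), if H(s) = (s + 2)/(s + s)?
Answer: 279/4 ≈ 69.750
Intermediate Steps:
H(s) = (2 + s)/(2*s) (H(s) = (2 + s)/((2*s)) = (2 + s)*(1/(2*s)) = (2 + s)/(2*s))
155*H(-20) = 155*((1/2)*(2 - 20)/(-20)) = 155*((1/2)*(-1/20)*(-18)) = 155*(9/20) = 279/4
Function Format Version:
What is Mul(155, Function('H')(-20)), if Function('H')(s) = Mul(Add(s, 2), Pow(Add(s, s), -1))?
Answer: Rational(279, 4) ≈ 69.750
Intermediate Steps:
Function('H')(s) = Mul(Rational(1, 2), Pow(s, -1), Add(2, s)) (Function('H')(s) = Mul(Add(2, s), Pow(Mul(2, s), -1)) = Mul(Add(2, s), Mul(Rational(1, 2), Pow(s, -1))) = Mul(Rational(1, 2), Pow(s, -1), Add(2, s)))
Mul(155, Function('H')(-20)) = Mul(155, Mul(Rational(1, 2), Pow(-20, -1), Add(2, -20))) = Mul(155, Mul(Rational(1, 2), Rational(-1, 20), -18)) = Mul(155, Rational(9, 20)) = Rational(279, 4)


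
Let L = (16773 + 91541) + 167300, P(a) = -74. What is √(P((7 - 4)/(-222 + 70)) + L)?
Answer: 2*√68885 ≈ 524.92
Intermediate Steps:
L = 275614 (L = 108314 + 167300 = 275614)
√(P((7 - 4)/(-222 + 70)) + L) = √(-74 + 275614) = √275540 = 2*√68885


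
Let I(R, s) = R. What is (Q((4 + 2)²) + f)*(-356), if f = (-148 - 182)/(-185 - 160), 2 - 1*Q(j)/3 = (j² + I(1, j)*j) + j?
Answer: 33546592/23 ≈ 1.4585e+6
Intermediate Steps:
Q(j) = 6 - 6*j - 3*j² (Q(j) = 6 - 3*((j² + 1*j) + j) = 6 - 3*((j² + j) + j) = 6 - 3*((j + j²) + j) = 6 - 3*(j² + 2*j) = 6 + (-6*j - 3*j²) = 6 - 6*j - 3*j²)
f = 22/23 (f = -330/(-345) = -330*(-1/345) = 22/23 ≈ 0.95652)
(Q((4 + 2)²) + f)*(-356) = ((6 - 6*(4 + 2)² - 3*(4 + 2)⁴) + 22/23)*(-356) = ((6 - 6*6² - 3*(6²)²) + 22/23)*(-356) = ((6 - 6*36 - 3*36²) + 22/23)*(-356) = ((6 - 216 - 3*1296) + 22/23)*(-356) = ((6 - 216 - 3888) + 22/23)*(-356) = (-4098 + 22/23)*(-356) = -94232/23*(-356) = 33546592/23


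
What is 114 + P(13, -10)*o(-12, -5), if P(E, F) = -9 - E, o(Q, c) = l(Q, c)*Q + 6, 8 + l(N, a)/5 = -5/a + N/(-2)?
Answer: -1338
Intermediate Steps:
l(N, a) = -40 - 25/a - 5*N/2 (l(N, a) = -40 + 5*(-5/a + N/(-2)) = -40 + 5*(-5/a + N*(-½)) = -40 + 5*(-5/a - N/2) = -40 + (-25/a - 5*N/2) = -40 - 25/a - 5*N/2)
o(Q, c) = 6 + Q*(-40 - 25/c - 5*Q/2) (o(Q, c) = (-40 - 25/c - 5*Q/2)*Q + 6 = Q*(-40 - 25/c - 5*Q/2) + 6 = 6 + Q*(-40 - 25/c - 5*Q/2))
114 + P(13, -10)*o(-12, -5) = 114 + (-9 - 1*13)*((½)*(12*(-5) - 5*(-12)*(10 - 5*(16 - 12)))/(-5)) = 114 + (-9 - 13)*((½)*(-⅕)*(-60 - 5*(-12)*(10 - 5*4))) = 114 - 11*(-1)*(-60 - 5*(-12)*(10 - 20))/5 = 114 - 11*(-1)*(-60 - 5*(-12)*(-10))/5 = 114 - 11*(-1)*(-60 - 600)/5 = 114 - 11*(-1)*(-660)/5 = 114 - 22*66 = 114 - 1452 = -1338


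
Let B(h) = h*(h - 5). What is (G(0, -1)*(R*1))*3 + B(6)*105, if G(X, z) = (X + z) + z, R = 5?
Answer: 600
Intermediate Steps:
G(X, z) = X + 2*z
B(h) = h*(-5 + h)
(G(0, -1)*(R*1))*3 + B(6)*105 = ((0 + 2*(-1))*(5*1))*3 + (6*(-5 + 6))*105 = ((0 - 2)*5)*3 + (6*1)*105 = -2*5*3 + 6*105 = -10*3 + 630 = -30 + 630 = 600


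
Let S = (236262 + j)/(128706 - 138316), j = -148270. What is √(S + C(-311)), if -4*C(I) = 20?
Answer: I*√340105/155 ≈ 3.7625*I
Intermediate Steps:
C(I) = -5 (C(I) = -¼*20 = -5)
S = -43996/4805 (S = (236262 - 148270)/(128706 - 138316) = 87992/(-9610) = 87992*(-1/9610) = -43996/4805 ≈ -9.1563)
√(S + C(-311)) = √(-43996/4805 - 5) = √(-68021/4805) = I*√340105/155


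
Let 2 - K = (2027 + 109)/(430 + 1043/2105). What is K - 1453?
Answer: -1319382323/906193 ≈ -1456.0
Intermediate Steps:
K = -2683894/906193 (K = 2 - (2027 + 109)/(430 + 1043/2105) = 2 - 2136/(430 + 1043*(1/2105)) = 2 - 2136/(430 + 1043/2105) = 2 - 2136/906193/2105 = 2 - 2136*2105/906193 = 2 - 1*4496280/906193 = 2 - 4496280/906193 = -2683894/906193 ≈ -2.9617)
K - 1453 = -2683894/906193 - 1453 = -1319382323/906193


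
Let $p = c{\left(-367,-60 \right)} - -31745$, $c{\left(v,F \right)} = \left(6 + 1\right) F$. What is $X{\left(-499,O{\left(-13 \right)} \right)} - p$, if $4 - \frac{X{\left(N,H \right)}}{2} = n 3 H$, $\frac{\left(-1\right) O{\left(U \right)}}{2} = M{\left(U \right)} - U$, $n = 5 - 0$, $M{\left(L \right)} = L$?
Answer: $-31317$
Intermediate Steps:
$n = 5$ ($n = 5 + 0 = 5$)
$c{\left(v,F \right)} = 7 F$
$p = 31325$ ($p = 7 \left(-60\right) - -31745 = -420 + 31745 = 31325$)
$O{\left(U \right)} = 0$ ($O{\left(U \right)} = - 2 \left(U - U\right) = \left(-2\right) 0 = 0$)
$X{\left(N,H \right)} = 8 - 30 H$ ($X{\left(N,H \right)} = 8 - 2 \cdot 5 \cdot 3 H = 8 - 2 \cdot 15 H = 8 - 30 H$)
$X{\left(-499,O{\left(-13 \right)} \right)} - p = \left(8 - 0\right) - 31325 = \left(8 + 0\right) - 31325 = 8 - 31325 = -31317$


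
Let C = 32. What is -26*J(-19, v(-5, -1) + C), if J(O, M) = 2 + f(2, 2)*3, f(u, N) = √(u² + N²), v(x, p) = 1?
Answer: -52 - 156*√2 ≈ -272.62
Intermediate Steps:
f(u, N) = √(N² + u²)
J(O, M) = 2 + 6*√2 (J(O, M) = 2 + √(2² + 2²)*3 = 2 + √(4 + 4)*3 = 2 + √8*3 = 2 + (2*√2)*3 = 2 + 6*√2)
-26*J(-19, v(-5, -1) + C) = -26*(2 + 6*√2) = -52 - 156*√2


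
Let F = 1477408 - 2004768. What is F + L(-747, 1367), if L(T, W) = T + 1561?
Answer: -526546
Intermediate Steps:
F = -527360
L(T, W) = 1561 + T
F + L(-747, 1367) = -527360 + (1561 - 747) = -527360 + 814 = -526546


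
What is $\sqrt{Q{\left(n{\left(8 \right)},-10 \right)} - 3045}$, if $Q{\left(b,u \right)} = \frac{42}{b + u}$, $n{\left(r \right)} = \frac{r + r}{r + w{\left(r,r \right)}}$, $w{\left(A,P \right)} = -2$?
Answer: $\frac{i \sqrt{369138}}{11} \approx 55.233 i$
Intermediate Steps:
$n{\left(r \right)} = \frac{2 r}{-2 + r}$ ($n{\left(r \right)} = \frac{r + r}{r - 2} = \frac{2 r}{-2 + r}$)
$\sqrt{Q{\left(n{\left(8 \right)},-10 \right)} - 3045} = \sqrt{\frac{42}{2 \cdot 8 \frac{1}{-2 + 8} - 10} - 3045} = \sqrt{\frac{42}{2 \cdot 8 \cdot \frac{1}{6} - 10} - 3045} = \sqrt{\frac{42}{\frac{8}{3} - 10} - 3045} = \sqrt{\frac{42}{- \frac{22}{3}} - 3045} = \sqrt{42 \left(- \frac{3}{22}\right) - 3045} = \sqrt{- \frac{63}{11} - 3045} = \sqrt{- \frac{33558}{11}} = \frac{i \sqrt{369138}}{11}$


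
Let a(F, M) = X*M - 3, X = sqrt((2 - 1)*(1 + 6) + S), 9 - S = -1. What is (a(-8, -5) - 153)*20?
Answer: -3120 - 100*sqrt(17) ≈ -3532.3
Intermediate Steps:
S = 10 (S = 9 - 1*(-1) = 9 + 1 = 10)
X = sqrt(17) (X = sqrt((2 - 1)*(1 + 6) + 10) = sqrt(1*7 + 10) = sqrt(7 + 10) = sqrt(17) ≈ 4.1231)
a(F, M) = -3 + M*sqrt(17) (a(F, M) = sqrt(17)*M - 3 = M*sqrt(17) - 3 = -3 + M*sqrt(17))
(a(-8, -5) - 153)*20 = ((-3 - 5*sqrt(17)) - 153)*20 = (-156 - 5*sqrt(17))*20 = -3120 - 100*sqrt(17)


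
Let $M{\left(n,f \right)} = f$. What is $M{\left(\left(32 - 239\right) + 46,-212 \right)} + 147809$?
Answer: $147597$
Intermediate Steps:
$M{\left(\left(32 - 239\right) + 46,-212 \right)} + 147809 = -212 + 147809 = 147597$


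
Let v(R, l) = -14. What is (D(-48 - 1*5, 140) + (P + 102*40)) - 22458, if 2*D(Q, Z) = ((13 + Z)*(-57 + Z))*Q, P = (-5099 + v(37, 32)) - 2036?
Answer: -724101/2 ≈ -3.6205e+5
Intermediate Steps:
P = -7149 (P = (-5099 - 14) - 2036 = -5113 - 2036 = -7149)
D(Q, Z) = Q*(-57 + Z)*(13 + Z)/2 (D(Q, Z) = (((13 + Z)*(-57 + Z))*Q)/2 = (((-57 + Z)*(13 + Z))*Q)/2 = (Q*(-57 + Z)*(13 + Z))/2 = Q*(-57 + Z)*(13 + Z)/2)
(D(-48 - 1*5, 140) + (P + 102*40)) - 22458 = ((-48 - 1*5)*(-741 + 140² - 44*140)/2 + (-7149 + 102*40)) - 22458 = ((-48 - 5)*(-741 + 19600 - 6160)/2 + (-7149 + 4080)) - 22458 = ((½)*(-53)*12699 - 3069) - 22458 = (-673047/2 - 3069) - 22458 = -679185/2 - 22458 = -724101/2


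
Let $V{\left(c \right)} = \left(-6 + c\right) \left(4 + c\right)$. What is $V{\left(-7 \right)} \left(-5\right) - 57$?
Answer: $-252$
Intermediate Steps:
$V{\left(-7 \right)} \left(-5\right) - 57 = \left(-24 + \left(-7\right)^{2} - -14\right) \left(-5\right) - 57 = \left(-24 + 49 + 14\right) \left(-5\right) - 57 = 39 \left(-5\right) - 57 = -195 - 57 = -252$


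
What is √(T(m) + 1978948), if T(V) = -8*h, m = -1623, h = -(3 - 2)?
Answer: 6*√54971 ≈ 1406.8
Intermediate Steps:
h = -1 (h = -1*1 = -1)
T(V) = 8 (T(V) = -8*(-1) = 8)
√(T(m) + 1978948) = √(8 + 1978948) = √1978956 = 6*√54971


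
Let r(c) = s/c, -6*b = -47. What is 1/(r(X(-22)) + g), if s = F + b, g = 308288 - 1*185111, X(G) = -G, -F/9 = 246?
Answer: 132/16246127 ≈ 8.1250e-6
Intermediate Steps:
F = -2214 (F = -9*246 = -2214)
g = 123177 (g = 308288 - 185111 = 123177)
b = 47/6 (b = -⅙*(-47) = 47/6 ≈ 7.8333)
s = -13237/6 (s = -2214 + 47/6 = -13237/6 ≈ -2206.2)
r(c) = -13237/(6*c)
1/(r(X(-22)) + g) = 1/(-13237/(6*((-1*(-22)))) + 123177) = 1/(-13237/6/22 + 123177) = 1/(-13237/6*1/22 + 123177) = 1/(-13237/132 + 123177) = 1/(16246127/132) = 132/16246127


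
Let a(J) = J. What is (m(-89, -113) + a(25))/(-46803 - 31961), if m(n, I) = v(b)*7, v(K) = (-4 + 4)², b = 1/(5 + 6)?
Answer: -25/78764 ≈ -0.00031740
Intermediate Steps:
b = 1/11 ≈ 0.090909
v(K) = 0 (v(K) = 0² = 0)
m(n, I) = 0 (m(n, I) = 0*7 = 0)
(m(-89, -113) + a(25))/(-46803 - 31961) = (0 + 25)/(-46803 - 31961) = 25/(-78764) = 25*(-1/78764) = -25/78764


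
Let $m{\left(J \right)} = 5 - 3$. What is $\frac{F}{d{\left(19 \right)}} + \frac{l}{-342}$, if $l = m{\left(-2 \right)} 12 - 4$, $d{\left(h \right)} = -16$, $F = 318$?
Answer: $- \frac{27269}{1368} \approx -19.933$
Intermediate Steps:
$m{\left(J \right)} = 2$ ($m{\left(J \right)} = 5 - 3 = 2$)
$l = 20$ ($l = 2 \cdot 12 - 4 = 24 - 4 = 20$)
$\frac{F}{d{\left(19 \right)}} + \frac{l}{-342} = \frac{318}{-16} + \frac{20}{-342} = 318 \left(- \frac{1}{16}\right) + 20 \left(- \frac{1}{342}\right) = - \frac{159}{8} - \frac{10}{171} = - \frac{27269}{1368}$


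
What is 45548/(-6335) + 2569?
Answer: 16229067/6335 ≈ 2561.8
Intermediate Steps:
45548/(-6335) + 2569 = 45548*(-1/6335) + 2569 = -45548/6335 + 2569 = 16229067/6335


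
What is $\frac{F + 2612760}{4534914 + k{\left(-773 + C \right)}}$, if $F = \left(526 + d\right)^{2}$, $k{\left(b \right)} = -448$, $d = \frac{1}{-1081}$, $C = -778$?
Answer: $\frac{3376481084385}{5298800123426} \approx 0.63722$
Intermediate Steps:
$d = - \frac{1}{1081} \approx -0.00092507$
$F = \frac{323311646025}{1168561}$ ($F = \left(526 - \frac{1}{1081}\right)^{2} = \left(\frac{568605}{1081}\right)^{2} = \frac{323311646025}{1168561} \approx 2.7668 \cdot 10^{5}$)
$\frac{F + 2612760}{4534914 + k{\left(-773 + C \right)}} = \frac{\frac{323311646025}{1168561} + 2612760}{4534914 - 448} = \frac{3376481084385}{1168561 \cdot 4534466} = \frac{3376481084385}{1168561} \cdot \frac{1}{4534466} = \frac{3376481084385}{5298800123426}$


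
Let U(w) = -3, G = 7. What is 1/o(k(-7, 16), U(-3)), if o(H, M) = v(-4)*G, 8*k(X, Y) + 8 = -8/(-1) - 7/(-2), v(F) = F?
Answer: -1/28 ≈ -0.035714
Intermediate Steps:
k(X, Y) = 7/16 (k(X, Y) = -1 + (-8/(-1) - 7/(-2))/8 = -1 + (-8*(-1) - 7*(-½))/8 = -1 + (8 + 7/2)/8 = -1 + (⅛)*(23/2) = -1 + 23/16 = 7/16)
o(H, M) = -28 (o(H, M) = -4*7 = -28)
1/o(k(-7, 16), U(-3)) = 1/(-28) = -1/28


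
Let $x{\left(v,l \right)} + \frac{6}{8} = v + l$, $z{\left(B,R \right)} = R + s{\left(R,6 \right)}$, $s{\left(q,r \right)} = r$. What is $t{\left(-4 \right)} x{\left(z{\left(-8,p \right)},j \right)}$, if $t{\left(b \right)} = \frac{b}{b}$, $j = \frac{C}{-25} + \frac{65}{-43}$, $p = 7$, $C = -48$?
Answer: $\frac{54431}{4300} \approx 12.658$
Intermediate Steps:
$z{\left(B,R \right)} = 6 + R$ ($z{\left(B,R \right)} = R + 6 = 6 + R$)
$j = \frac{439}{1075}$ ($j = - \frac{48}{-25} + \frac{65}{-43} = \left(-48\right) \left(- \frac{1}{25}\right) + 65 \left(- \frac{1}{43}\right) = \frac{48}{25} - \frac{65}{43} = \frac{439}{1075} \approx 0.40837$)
$x{\left(v,l \right)} = - \frac{3}{4} + l + v$ ($x{\left(v,l \right)} = - \frac{3}{4} + \left(v + l\right) = - \frac{3}{4} + \left(l + v\right) = - \frac{3}{4} + l + v$)
$t{\left(b \right)} = 1$
$t{\left(-4 \right)} x{\left(z{\left(-8,p \right)},j \right)} = 1 \left(- \frac{3}{4} + \frac{439}{1075} + \left(6 + 7\right)\right) = 1 \left(- \frac{3}{4} + \frac{439}{1075} + 13\right) = 1 \cdot \frac{54431}{4300} = \frac{54431}{4300}$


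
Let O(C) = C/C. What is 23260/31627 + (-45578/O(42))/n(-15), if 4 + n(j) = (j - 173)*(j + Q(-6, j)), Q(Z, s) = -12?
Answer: -661760343/80206072 ≈ -8.2507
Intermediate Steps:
O(C) = 1
n(j) = -4 + (-173 + j)*(-12 + j) (n(j) = -4 + (j - 173)*(j - 12) = -4 + (-173 + j)*(-12 + j))
23260/31627 + (-45578/O(42))/n(-15) = 23260/31627 + (-45578/1)/(2072 + (-15)² - 185*(-15)) = 23260*(1/31627) + (-45578*1)/(2072 + 225 + 2775) = 23260/31627 - 45578/5072 = 23260/31627 - 45578*1/5072 = 23260/31627 - 22789/2536 = -661760343/80206072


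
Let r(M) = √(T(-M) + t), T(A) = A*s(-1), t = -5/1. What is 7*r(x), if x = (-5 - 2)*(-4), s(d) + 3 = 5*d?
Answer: 7*√219 ≈ 103.59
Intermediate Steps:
s(d) = -3 + 5*d
x = 28 (x = -7*(-4) = 28)
t = -5 (t = -5*1 = -5)
T(A) = -8*A (T(A) = A*(-3 + 5*(-1)) = A*(-3 - 5) = A*(-8) = -8*A)
r(M) = √(-5 + 8*M) (r(M) = √(-(-8)*M - 5) = √(8*M - 5) = √(-5 + 8*M))
7*r(x) = 7*√(-5 + 8*28) = 7*√(-5 + 224) = 7*√219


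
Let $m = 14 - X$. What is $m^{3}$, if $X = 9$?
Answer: $125$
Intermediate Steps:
$m = 5$ ($m = 14 - 9 = 5$)
$m^{3} = 5^{3} = 125$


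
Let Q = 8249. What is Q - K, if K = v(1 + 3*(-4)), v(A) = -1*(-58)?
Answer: 8191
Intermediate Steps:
v(A) = 58
K = 58
Q - K = 8249 - 1*58 = 8249 - 58 = 8191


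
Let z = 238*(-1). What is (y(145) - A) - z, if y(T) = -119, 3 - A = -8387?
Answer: -8271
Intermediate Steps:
A = 8390 (A = 3 - 1*(-8387) = 3 + 8387 = 8390)
z = -238
(y(145) - A) - z = (-119 - 1*8390) - 1*(-238) = (-119 - 8390) + 238 = -8509 + 238 = -8271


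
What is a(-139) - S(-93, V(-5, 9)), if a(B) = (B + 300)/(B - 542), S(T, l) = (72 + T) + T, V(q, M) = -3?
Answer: 77473/681 ≈ 113.76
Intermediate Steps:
S(T, l) = 72 + 2*T
a(B) = (300 + B)/(-542 + B)
a(-139) - S(-93, V(-5, 9)) = (300 - 139)/(-542 - 139) - (72 + 2*(-93)) = 161/(-681) - (72 - 186) = -1/681*161 - 1*(-114) = -161/681 + 114 = 77473/681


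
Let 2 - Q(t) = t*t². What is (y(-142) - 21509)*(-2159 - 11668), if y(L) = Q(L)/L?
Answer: 40911106368/71 ≈ 5.7621e+8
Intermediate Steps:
Q(t) = 2 - t³ (Q(t) = 2 - t*t² = 2 - t³)
y(L) = (2 - L³)/L
(y(-142) - 21509)*(-2159 - 11668) = ((2 - 1*(-142)³)/(-142) - 21509)*(-2159 - 11668) = (-(2 - 1*(-2863288))/142 - 21509)*(-13827) = (-(2 + 2863288)/142 - 21509)*(-13827) = (-1/142*2863290 - 21509)*(-13827) = (-1431645/71 - 21509)*(-13827) = -2958784/71*(-13827) = 40911106368/71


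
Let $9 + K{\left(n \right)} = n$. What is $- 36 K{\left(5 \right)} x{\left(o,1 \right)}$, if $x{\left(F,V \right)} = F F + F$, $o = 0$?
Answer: $0$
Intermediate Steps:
$x{\left(F,V \right)} = F + F^{2}$ ($x{\left(F,V \right)} = F^{2} + F = F + F^{2}$)
$K{\left(n \right)} = -9 + n$
$- 36 K{\left(5 \right)} x{\left(o,1 \right)} = - 36 \left(-9 + 5\right) 0 \left(1 + 0\right) = \left(-36\right) \left(-4\right) 0 \cdot 1 = 144 \cdot 0 = 0$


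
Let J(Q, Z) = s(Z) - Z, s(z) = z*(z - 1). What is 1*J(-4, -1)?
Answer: 3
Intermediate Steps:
s(z) = z*(-1 + z)
J(Q, Z) = -Z + Z*(-1 + Z) (J(Q, Z) = Z*(-1 + Z) - Z = -Z + Z*(-1 + Z))
1*J(-4, -1) = 1*(-(-2 - 1)) = 1*(-1*(-3)) = 1*3 = 3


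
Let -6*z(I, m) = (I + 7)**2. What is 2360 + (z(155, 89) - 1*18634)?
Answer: -20648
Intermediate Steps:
z(I, m) = -(7 + I)**2/6 (z(I, m) = -(I + 7)**2/6 = -(7 + I)**2/6)
2360 + (z(155, 89) - 1*18634) = 2360 + (-(7 + 155)**2/6 - 1*18634) = 2360 + (-1/6*162**2 - 18634) = 2360 + (-1/6*26244 - 18634) = 2360 + (-4374 - 18634) = 2360 - 23008 = -20648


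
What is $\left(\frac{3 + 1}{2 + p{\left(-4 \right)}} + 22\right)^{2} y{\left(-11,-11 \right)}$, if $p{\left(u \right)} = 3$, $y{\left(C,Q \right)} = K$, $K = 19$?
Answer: $\frac{246924}{25} \approx 9877.0$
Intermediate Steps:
$y{\left(C,Q \right)} = 19$
$\left(\frac{3 + 1}{2 + p{\left(-4 \right)}} + 22\right)^{2} y{\left(-11,-11 \right)} = \left(\frac{3 + 1}{2 + 3} + 22\right)^{2} \cdot 19 = \left(\frac{4}{5} + 22\right)^{2} \cdot 19 = \left(\frac{114}{5}\right)^{2} \cdot 19 = \frac{12996}{25} \cdot 19 = \frac{246924}{25}$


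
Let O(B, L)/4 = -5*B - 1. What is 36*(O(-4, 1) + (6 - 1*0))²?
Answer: 242064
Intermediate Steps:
O(B, L) = -4 - 20*B (O(B, L) = 4*(-5*B - 1) = 4*(-1 - 5*B) = -4 - 20*B)
36*(O(-4, 1) + (6 - 1*0))² = 36*((-4 - 20*(-4)) + (6 - 1*0))² = 36*((-4 + 80) + (6 + 0))² = 36*(76 + 6)² = 36*82² = 36*6724 = 242064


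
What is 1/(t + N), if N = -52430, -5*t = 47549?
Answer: -5/309699 ≈ -1.6145e-5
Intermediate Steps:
t = -47549/5 (t = -⅕*47549 = -47549/5 ≈ -9509.8)
1/(t + N) = 1/(-47549/5 - 52430) = 1/(-309699/5) = -5/309699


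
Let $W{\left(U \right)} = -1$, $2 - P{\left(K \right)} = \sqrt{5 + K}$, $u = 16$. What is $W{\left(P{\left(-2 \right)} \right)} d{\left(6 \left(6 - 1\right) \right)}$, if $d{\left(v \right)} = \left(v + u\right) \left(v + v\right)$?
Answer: $-2760$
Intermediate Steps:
$P{\left(K \right)} = 2 - \sqrt{5 + K}$
$d{\left(v \right)} = 2 v \left(16 + v\right)$ ($d{\left(v \right)} = \left(v + 16\right) \left(v + v\right) = \left(16 + v\right) 2 v = 2 v \left(16 + v\right)$)
$W{\left(P{\left(-2 \right)} \right)} d{\left(6 \left(6 - 1\right) \right)} = - 2 \cdot 6 \left(6 - 1\right) \left(16 + 6 \left(6 - 1\right)\right) = - 2 \cdot 6 \cdot 5 \left(16 + 6 \cdot 5\right) = - 2 \cdot 30 \left(16 + 30\right) = - 2 \cdot 30 \cdot 46 = \left(-1\right) 2760 = -2760$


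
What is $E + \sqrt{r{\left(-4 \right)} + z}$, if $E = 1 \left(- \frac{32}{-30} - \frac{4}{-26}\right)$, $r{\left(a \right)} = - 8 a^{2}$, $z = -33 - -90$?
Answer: $\frac{238}{195} + i \sqrt{71} \approx 1.2205 + 8.4261 i$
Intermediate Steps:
$z = 57$ ($z = -33 + 90 = 57$)
$E = \frac{238}{195}$ ($E = 1 \left(\left(-32\right) \left(- \frac{1}{30}\right) - - \frac{2}{13}\right) = 1 \left(\frac{16}{15} + \frac{2}{13}\right) = 1 \cdot \frac{238}{195} = \frac{238}{195} \approx 1.2205$)
$E + \sqrt{r{\left(-4 \right)} + z} = \frac{238}{195} + \sqrt{- 8 \left(-4\right)^{2} + 57} = \frac{238}{195} + \sqrt{\left(-8\right) 16 + 57} = \frac{238}{195} + \sqrt{-128 + 57} = \frac{238}{195} + \sqrt{-71} = \frac{238}{195} + i \sqrt{71}$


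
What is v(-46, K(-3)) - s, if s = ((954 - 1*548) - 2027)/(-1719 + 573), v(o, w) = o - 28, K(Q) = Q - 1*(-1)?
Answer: -86425/1146 ≈ -75.414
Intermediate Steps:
K(Q) = 1 + Q (K(Q) = Q + 1 = 1 + Q)
v(o, w) = -28 + o
s = 1621/1146 (s = ((954 - 548) - 2027)/(-1146) = (406 - 2027)*(-1/1146) = -1621*(-1/1146) = 1621/1146 ≈ 1.4145)
v(-46, K(-3)) - s = (-28 - 46) - 1*1621/1146 = -74 - 1621/1146 = -86425/1146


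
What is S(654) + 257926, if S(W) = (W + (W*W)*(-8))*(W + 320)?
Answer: -3331868150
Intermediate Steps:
S(W) = (320 + W)*(W - 8*W**2) (S(W) = (W + W**2*(-8))*(320 + W) = (W - 8*W**2)*(320 + W) = (320 + W)*(W - 8*W**2))
S(654) + 257926 = 654*(320 - 2559*654 - 8*654**2) + 257926 = 654*(320 - 1673586 - 8*427716) + 257926 = 654*(320 - 1673586 - 3421728) + 257926 = 654*(-5094994) + 257926 = -3332126076 + 257926 = -3331868150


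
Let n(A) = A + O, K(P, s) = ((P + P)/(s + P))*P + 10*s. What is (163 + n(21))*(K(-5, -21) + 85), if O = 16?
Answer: -330000/13 ≈ -25385.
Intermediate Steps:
K(P, s) = 10*s + 2*P²/(P + s) (K(P, s) = ((2*P)/(P + s))*P + 10*s = (2*P/(P + s))*P + 10*s = 2*P²/(P + s) + 10*s = 10*s + 2*P²/(P + s))
n(A) = 16 + A (n(A) = A + 16 = 16 + A)
(163 + n(21))*(K(-5, -21) + 85) = (163 + (16 + 21))*(2*((-5)² + 5*(-21)² + 5*(-5)*(-21))/(-5 - 21) + 85) = (163 + 37)*(2*(25 + 5*441 + 525)/(-26) + 85) = 200*(2*(-1/26)*(25 + 2205 + 525) + 85) = 200*(2*(-1/26)*2755 + 85) = 200*(-2755/13 + 85) = 200*(-1650/13) = -330000/13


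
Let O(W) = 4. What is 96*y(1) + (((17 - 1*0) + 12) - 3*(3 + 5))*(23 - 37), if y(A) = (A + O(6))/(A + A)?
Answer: 170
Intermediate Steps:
y(A) = (4 + A)/(2*A) (y(A) = (A + 4)/(A + A) = (4 + A)/((2*A)) = (4 + A)*(1/(2*A)) = (4 + A)/(2*A))
96*y(1) + (((17 - 1*0) + 12) - 3*(3 + 5))*(23 - 37) = 96*((1/2)*(4 + 1)/1) + (((17 - 1*0) + 12) - 3*(3 + 5))*(23 - 37) = 96*((1/2)*1*5) + (((17 + 0) + 12) - 3*8)*(-14) = 96*(5/2) + ((17 + 12) - 24)*(-14) = 240 + (29 - 24)*(-14) = 240 + 5*(-14) = 240 - 70 = 170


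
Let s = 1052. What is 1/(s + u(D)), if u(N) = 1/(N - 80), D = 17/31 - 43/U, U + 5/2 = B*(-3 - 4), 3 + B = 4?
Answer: 44131/46425223 ≈ 0.00095058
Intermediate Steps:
B = 1 (B = -3 + 4 = 1)
U = -19/2 (U = -5/2 + 1*(-3 - 4) = -5/2 + 1*(-7) = -5/2 - 7 = -19/2 ≈ -9.5000)
D = 2989/589 (D = 17/31 - 43/(-19/2) = 17*(1/31) - 43*(-2/19) = 17/31 + 86/19 = 2989/589 ≈ 5.0747)
u(N) = 1/(-80 + N)
1/(s + u(D)) = 1/(1052 + 1/(-80 + 2989/589)) = 1/(1052 + 1/(-44131/589)) = 1/(1052 - 589/44131) = 1/(46425223/44131) = 44131/46425223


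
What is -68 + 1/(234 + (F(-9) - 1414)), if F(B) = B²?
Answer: -74733/1099 ≈ -68.001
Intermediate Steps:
-68 + 1/(234 + (F(-9) - 1414)) = -68 + 1/(234 + ((-9)² - 1414)) = -68 + 1/(234 + (81 - 1414)) = -68 + 1/(234 - 1333) = -68 + 1/(-1099) = -68 - 1/1099 = -74733/1099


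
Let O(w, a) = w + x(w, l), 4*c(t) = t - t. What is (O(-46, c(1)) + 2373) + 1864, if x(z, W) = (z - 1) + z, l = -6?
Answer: 4098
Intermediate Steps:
x(z, W) = -1 + 2*z (x(z, W) = (-1 + z) + z = -1 + 2*z)
c(t) = 0 (c(t) = (t - t)/4 = (¼)*0 = 0)
O(w, a) = -1 + 3*w (O(w, a) = w + (-1 + 2*w) = -1 + 3*w)
(O(-46, c(1)) + 2373) + 1864 = ((-1 + 3*(-46)) + 2373) + 1864 = ((-1 - 138) + 2373) + 1864 = (-139 + 2373) + 1864 = 2234 + 1864 = 4098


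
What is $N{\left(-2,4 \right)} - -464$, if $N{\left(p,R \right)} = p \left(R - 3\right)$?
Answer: $462$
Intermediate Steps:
$N{\left(p,R \right)} = p \left(-3 + R\right)$
$N{\left(-2,4 \right)} - -464 = - 2 \left(-3 + 4\right) - -464 = \left(-2\right) 1 + 464 = -2 + 464 = 462$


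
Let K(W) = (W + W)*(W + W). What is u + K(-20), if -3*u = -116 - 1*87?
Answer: 5003/3 ≈ 1667.7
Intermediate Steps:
K(W) = 4*W² (K(W) = (2*W)*(2*W) = 4*W²)
u = 203/3 (u = -(-116 - 1*87)/3 = -(-116 - 87)/3 = -⅓*(-203) = 203/3 ≈ 67.667)
u + K(-20) = 203/3 + 4*(-20)² = 203/3 + 4*400 = 203/3 + 1600 = 5003/3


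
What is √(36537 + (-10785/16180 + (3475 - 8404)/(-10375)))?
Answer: 3*√45759506952072635/3357350 ≈ 191.15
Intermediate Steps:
√(36537 + (-10785/16180 + (3475 - 8404)/(-10375))) = √(36537 + (-10785*1/16180 - 4929*(-1/10375))) = √(36537 + (-2157/3236 + 4929/10375)) = √(36537 - 6428631/33573500) = √(1226668540869/33573500) = 3*√45759506952072635/3357350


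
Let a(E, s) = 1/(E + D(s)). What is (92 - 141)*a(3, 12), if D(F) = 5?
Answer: -49/8 ≈ -6.1250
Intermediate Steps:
a(E, s) = 1/(5 + E) (a(E, s) = 1/(E + 5) = 1/(5 + E))
(92 - 141)*a(3, 12) = (92 - 141)/(5 + 3) = -49/8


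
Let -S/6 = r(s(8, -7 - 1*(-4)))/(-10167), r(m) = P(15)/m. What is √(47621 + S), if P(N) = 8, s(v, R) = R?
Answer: √4922482079397/10167 ≈ 218.22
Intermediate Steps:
r(m) = 8/m
S = -16/10167 (S = -6*8/(-7 - 1*(-4))/(-10167) = -6*8/(-7 + 4)*(-1)/10167 = -6*8/(-3)*(-1)/10167 = -6*8*(-⅓)*(-1)/10167 = -(-16)*(-1)/10167 = -6*8/30501 = -16/10167 ≈ -0.0015737)
√(47621 + S) = √(47621 - 16/10167) = √(484162691/10167) = √4922482079397/10167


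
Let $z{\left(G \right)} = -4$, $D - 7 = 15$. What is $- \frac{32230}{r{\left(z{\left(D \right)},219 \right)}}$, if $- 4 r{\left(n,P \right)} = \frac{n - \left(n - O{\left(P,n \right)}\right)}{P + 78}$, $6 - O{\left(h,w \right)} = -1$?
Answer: $\frac{38289240}{7} \approx 5.4699 \cdot 10^{6}$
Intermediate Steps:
$D = 22$ ($D = 7 + 15 = 22$)
$O{\left(h,w \right)} = 7$ ($O{\left(h,w \right)} = 6 - -1 = 6 + 1 = 7$)
$r{\left(n,P \right)} = - \frac{7}{4 \left(78 + P\right)}$ ($r{\left(n,P \right)} = - \frac{\left(n - \left(-7 + n\right)\right) \frac{1}{P + 78}}{4} = - \frac{7 \frac{1}{78 + P}}{4} = - \frac{7}{4 \left(78 + P\right)}$)
$- \frac{32230}{r{\left(z{\left(D \right)},219 \right)}} = - \frac{32230}{\left(-7\right) \frac{1}{312 + 4 \cdot 219}} = - \frac{32230}{\left(-7\right) \frac{1}{312 + 876}} = - \frac{32230}{\left(-7\right) \frac{1}{1188}} = - \frac{32230}{- \frac{7}{1188}} = \left(-32230\right) \left(- \frac{1188}{7}\right) = \frac{38289240}{7}$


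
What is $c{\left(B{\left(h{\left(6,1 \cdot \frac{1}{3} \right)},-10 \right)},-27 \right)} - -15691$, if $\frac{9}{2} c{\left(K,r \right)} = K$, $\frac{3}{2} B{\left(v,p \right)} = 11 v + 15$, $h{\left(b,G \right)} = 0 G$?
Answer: $\frac{141239}{9} \approx 15693.0$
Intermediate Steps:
$h{\left(b,G \right)} = 0$
$B{\left(v,p \right)} = 10 + \frac{22 v}{3}$ ($B{\left(v,p \right)} = \frac{2 \left(11 v + 15\right)}{3} = \frac{2 \left(15 + 11 v\right)}{3} = 10 + \frac{22 v}{3}$)
$c{\left(K,r \right)} = \frac{2 K}{9}$
$c{\left(B{\left(h{\left(6,1 \cdot \frac{1}{3} \right)},-10 \right)},-27 \right)} - -15691 = \frac{2 \left(10 + \frac{22}{3} \cdot 0\right)}{9} - -15691 = \frac{2 \left(10 + 0\right)}{9} + 15691 = \frac{2}{9} \cdot 10 + 15691 = \frac{20}{9} + 15691 = \frac{141239}{9}$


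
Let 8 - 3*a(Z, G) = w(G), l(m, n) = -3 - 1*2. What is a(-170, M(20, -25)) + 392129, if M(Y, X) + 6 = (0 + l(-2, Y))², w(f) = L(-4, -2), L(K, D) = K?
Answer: 392133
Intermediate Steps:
l(m, n) = -5 (l(m, n) = -3 - 2 = -5)
w(f) = -4
M(Y, X) = 19 (M(Y, X) = -6 + (0 - 5)² = -6 + (-5)² = -6 + 25 = 19)
a(Z, G) = 4 (a(Z, G) = 8/3 - ⅓*(-4) = 8/3 + 4/3 = 4)
a(-170, M(20, -25)) + 392129 = 4 + 392129 = 392133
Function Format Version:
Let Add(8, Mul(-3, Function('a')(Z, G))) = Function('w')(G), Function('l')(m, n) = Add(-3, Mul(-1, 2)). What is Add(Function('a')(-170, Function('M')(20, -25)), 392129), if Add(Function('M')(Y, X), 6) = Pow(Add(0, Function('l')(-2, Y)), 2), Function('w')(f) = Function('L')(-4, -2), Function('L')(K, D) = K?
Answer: 392133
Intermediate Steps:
Function('l')(m, n) = -5 (Function('l')(m, n) = Add(-3, -2) = -5)
Function('w')(f) = -4
Function('M')(Y, X) = 19 (Function('M')(Y, X) = Add(-6, Pow(Add(0, -5), 2)) = Add(-6, Pow(-5, 2)) = Add(-6, 25) = 19)
Function('a')(Z, G) = 4 (Function('a')(Z, G) = Add(Rational(8, 3), Mul(Rational(-1, 3), -4)) = Add(Rational(8, 3), Rational(4, 3)) = 4)
Add(Function('a')(-170, Function('M')(20, -25)), 392129) = Add(4, 392129) = 392133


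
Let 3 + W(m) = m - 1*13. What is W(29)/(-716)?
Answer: -13/716 ≈ -0.018156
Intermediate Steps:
W(m) = -16 + m (W(m) = -3 + (m - 1*13) = -3 + (m - 13) = -3 + (-13 + m) = -16 + m)
W(29)/(-716) = (-16 + 29)/(-716) = 13*(-1/716) = -13/716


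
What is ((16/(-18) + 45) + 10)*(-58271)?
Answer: -28377977/9 ≈ -3.1531e+6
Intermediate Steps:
((16/(-18) + 45) + 10)*(-58271) = ((16*(-1/18) + 45) + 10)*(-58271) = ((-8/9 + 45) + 10)*(-58271) = (397/9 + 10)*(-58271) = (487/9)*(-58271) = -28377977/9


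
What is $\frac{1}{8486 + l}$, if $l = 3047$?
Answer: $\frac{1}{11533} \approx 8.6708 \cdot 10^{-5}$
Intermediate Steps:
$\frac{1}{8486 + l} = \frac{1}{8486 + 3047} = \frac{1}{11533}$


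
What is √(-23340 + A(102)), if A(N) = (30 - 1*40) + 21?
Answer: I*√23329 ≈ 152.74*I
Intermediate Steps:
A(N) = 11 (A(N) = (30 - 40) + 21 = -10 + 21 = 11)
√(-23340 + A(102)) = √(-23340 + 11) = √(-23329) = I*√23329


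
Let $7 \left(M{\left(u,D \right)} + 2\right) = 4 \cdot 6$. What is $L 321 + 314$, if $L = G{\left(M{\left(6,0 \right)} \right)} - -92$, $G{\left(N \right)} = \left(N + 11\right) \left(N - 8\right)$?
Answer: $\frac{177812}{49} \approx 3628.8$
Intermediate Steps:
$M{\left(u,D \right)} = \frac{10}{7}$ ($M{\left(u,D \right)} = -2 + \frac{4 \cdot 6}{7} = -2 + \frac{1}{7} \cdot 24 = -2 + \frac{24}{7} = \frac{10}{7}$)
$G{\left(N \right)} = \left(-8 + N\right) \left(11 + N\right)$ ($G{\left(N \right)} = \left(11 + N\right) \left(-8 + N\right) = \left(-8 + N\right) \left(11 + N\right)$)
$L = \frac{506}{49}$ ($L = \left(-88 + \left(\frac{10}{7}\right)^{2} + 3 \cdot \frac{10}{7}\right) - -92 = \left(-88 + \frac{100}{49} + \frac{30}{7}\right) + 92 = - \frac{4002}{49} + 92 = \frac{506}{49} \approx 10.327$)
$L 321 + 314 = \frac{506}{49} \cdot 321 + 314 = \frac{162426}{49} + 314 = \frac{177812}{49}$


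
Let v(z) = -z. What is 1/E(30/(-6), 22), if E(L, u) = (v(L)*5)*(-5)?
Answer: -1/125 ≈ -0.0080000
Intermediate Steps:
E(L, u) = 25*L (E(L, u) = (-L*5)*(-5) = -5*L*(-5) = 25*L)
1/E(30/(-6), 22) = 1/(25*(30/(-6))) = 1/(25*(30*(-⅙))) = 1/(25*(-5)) = 1/(-125) = -1/125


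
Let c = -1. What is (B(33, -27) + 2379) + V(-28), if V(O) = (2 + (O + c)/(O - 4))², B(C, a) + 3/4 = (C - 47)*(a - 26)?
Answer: 3203785/1024 ≈ 3128.7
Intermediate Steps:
B(C, a) = -¾ + (-47 + C)*(-26 + a) (B(C, a) = -¾ + (C - 47)*(a - 26) = -¾ + (-47 + C)*(-26 + a))
V(O) = (2 + (-1 + O)/(-4 + O))² (V(O) = (2 + (O - 1)/(O - 4))² = (2 + (-1 + O)/(-4 + O))²)
(B(33, -27) + 2379) + V(-28) = ((4885/4 - 47*(-27) - 26*33 + 33*(-27)) + 2379) + 9*(-3 - 28)²/(-4 - 28)² = ((4885/4 + 1269 - 858 - 891) + 2379) + 9*(-31)²/(-32)² = (2965/4 + 2379) + 9*(1/1024)*961 = 12481/4 + 8649/1024 = 3203785/1024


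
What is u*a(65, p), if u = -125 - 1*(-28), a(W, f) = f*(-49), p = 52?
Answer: 247156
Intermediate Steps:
a(W, f) = -49*f
u = -97 (u = -125 + 28 = -97)
u*a(65, p) = -(-4753)*52 = -97*(-2548) = 247156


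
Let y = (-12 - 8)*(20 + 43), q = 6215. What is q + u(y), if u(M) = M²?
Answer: 1593815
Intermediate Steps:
y = -1260 (y = -20*63 = -1260)
q + u(y) = 6215 + (-1260)² = 6215 + 1587600 = 1593815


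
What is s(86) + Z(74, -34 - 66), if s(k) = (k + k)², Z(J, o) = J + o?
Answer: 29558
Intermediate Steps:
s(k) = 4*k² (s(k) = (2*k)² = 4*k²)
s(86) + Z(74, -34 - 66) = 4*86² + (74 + (-34 - 66)) = 4*7396 + (74 - 100) = 29584 - 26 = 29558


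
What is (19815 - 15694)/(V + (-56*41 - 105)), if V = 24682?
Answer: 4121/22281 ≈ 0.18496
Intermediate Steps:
(19815 - 15694)/(V + (-56*41 - 105)) = (19815 - 15694)/(24682 + (-56*41 - 105)) = 4121/(24682 + (-2296 - 105)) = 4121/(24682 - 2401) = 4121/22281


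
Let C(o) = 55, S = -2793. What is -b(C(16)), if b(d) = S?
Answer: 2793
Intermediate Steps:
b(d) = -2793
-b(C(16)) = -1*(-2793) = 2793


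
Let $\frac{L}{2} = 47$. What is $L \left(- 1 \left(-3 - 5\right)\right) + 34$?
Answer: $786$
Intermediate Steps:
$L = 94$ ($L = 2 \cdot 47 = 94$)
$L \left(- 1 \left(-3 - 5\right)\right) + 34 = 94 \left(- 1 \left(-3 - 5\right)\right) + 34 = 94 \left(- 1 \left(-8\right)\right) + 34 = 94 \left(\left(-1\right) \left(-8\right)\right) + 34 = 94 \cdot 8 + 34 = 752 + 34 = 786$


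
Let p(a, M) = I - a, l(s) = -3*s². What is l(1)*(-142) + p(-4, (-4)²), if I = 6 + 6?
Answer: 442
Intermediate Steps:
I = 12
p(a, M) = 12 - a
l(1)*(-142) + p(-4, (-4)²) = -3*1²*(-142) + (12 - 1*(-4)) = -3*1*(-142) + (12 + 4) = -3*(-142) + 16 = 426 + 16 = 442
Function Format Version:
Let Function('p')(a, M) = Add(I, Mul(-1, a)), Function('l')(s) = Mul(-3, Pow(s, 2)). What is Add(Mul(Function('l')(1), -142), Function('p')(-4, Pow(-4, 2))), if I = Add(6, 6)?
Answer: 442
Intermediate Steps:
I = 12
Function('p')(a, M) = Add(12, Mul(-1, a))
Add(Mul(Function('l')(1), -142), Function('p')(-4, Pow(-4, 2))) = Add(Mul(Mul(-3, Pow(1, 2)), -142), Add(12, Mul(-1, -4))) = Add(Mul(Mul(-3, 1), -142), Add(12, 4)) = Add(Mul(-3, -142), 16) = Add(426, 16) = 442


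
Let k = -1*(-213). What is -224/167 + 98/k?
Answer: -31346/35571 ≈ -0.88122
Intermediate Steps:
k = 213
-224/167 + 98/k = -224/167 + 98/213 = -31346/35571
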